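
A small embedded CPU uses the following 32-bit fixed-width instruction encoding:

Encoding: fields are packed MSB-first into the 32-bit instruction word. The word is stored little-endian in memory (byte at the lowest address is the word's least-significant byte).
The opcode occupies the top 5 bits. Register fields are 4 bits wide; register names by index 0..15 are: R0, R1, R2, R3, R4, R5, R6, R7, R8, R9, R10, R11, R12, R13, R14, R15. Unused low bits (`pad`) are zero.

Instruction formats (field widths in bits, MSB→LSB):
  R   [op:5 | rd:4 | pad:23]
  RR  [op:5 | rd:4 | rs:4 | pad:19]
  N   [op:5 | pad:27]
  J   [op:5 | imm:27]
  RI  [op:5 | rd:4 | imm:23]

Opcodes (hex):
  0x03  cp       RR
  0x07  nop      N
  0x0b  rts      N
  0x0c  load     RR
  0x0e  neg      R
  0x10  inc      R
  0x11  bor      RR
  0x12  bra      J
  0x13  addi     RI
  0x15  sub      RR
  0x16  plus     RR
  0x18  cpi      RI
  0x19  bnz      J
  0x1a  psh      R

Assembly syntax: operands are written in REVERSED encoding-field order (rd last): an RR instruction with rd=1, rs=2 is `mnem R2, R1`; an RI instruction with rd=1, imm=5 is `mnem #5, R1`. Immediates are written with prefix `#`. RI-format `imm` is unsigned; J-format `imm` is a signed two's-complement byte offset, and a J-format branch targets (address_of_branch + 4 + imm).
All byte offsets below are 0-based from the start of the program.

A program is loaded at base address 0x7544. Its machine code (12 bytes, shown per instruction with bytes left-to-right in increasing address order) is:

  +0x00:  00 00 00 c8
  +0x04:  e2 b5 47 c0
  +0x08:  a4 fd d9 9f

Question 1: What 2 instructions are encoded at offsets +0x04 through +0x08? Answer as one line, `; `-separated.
@+04  little-endian(e2 b5 47 c0) = 0xc047b5e2
  opcode bits[31:27]=0x18: cpi/RI
  rd: (w>>23)&0xf=0x0 → R0
  imm: (w>>0)&0x7fffff=0x47b5e2 → #4699618
@+08  little-endian(a4 fd d9 9f) = 0x9fd9fda4
  opcode bits[31:27]=0x13: addi/RI
  rd: (w>>23)&0xf=0xf → R15
  imm: (w>>0)&0x7fffff=0x59fda4 → #5897636

cpi #4699618, R0; addi #5897636, R15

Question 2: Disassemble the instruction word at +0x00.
bnz #0

+0x00: 00 00 00 c8 ⇒ word 0xc8000000 (little)
  top 5b → 0x19 → bnz [J]
  [26:0] imm=0 = #0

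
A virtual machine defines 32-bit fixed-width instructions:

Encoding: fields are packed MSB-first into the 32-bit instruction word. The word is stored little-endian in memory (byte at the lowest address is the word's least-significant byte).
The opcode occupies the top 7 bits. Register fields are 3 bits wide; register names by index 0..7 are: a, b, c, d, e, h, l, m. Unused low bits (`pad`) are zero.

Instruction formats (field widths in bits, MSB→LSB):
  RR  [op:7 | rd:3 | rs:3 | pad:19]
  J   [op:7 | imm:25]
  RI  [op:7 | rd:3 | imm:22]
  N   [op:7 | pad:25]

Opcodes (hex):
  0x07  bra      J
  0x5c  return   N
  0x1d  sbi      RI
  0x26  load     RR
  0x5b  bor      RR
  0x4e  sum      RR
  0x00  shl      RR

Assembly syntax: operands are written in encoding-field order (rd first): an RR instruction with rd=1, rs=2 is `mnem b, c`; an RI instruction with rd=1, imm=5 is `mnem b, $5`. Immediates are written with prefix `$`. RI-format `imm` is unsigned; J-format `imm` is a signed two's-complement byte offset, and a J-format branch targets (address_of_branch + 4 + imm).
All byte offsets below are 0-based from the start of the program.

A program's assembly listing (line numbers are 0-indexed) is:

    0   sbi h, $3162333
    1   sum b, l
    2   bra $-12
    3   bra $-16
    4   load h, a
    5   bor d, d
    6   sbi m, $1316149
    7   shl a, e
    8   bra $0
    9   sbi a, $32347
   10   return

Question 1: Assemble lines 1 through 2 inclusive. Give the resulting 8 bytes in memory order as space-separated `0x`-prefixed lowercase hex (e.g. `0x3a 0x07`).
0x00 0x00 0x70 0x9c 0xf4 0xff 0xff 0x0f

line 1 (sum): pack op=0x4e:7|rd=1:3|rs=6:3|pad=0:19 = 0x9c700000; little→ 00 00 70 9c
line 2 (bra): pack op=0x7:7|imm=-12:25 = 0x0ffffff4; little→ f4 ff ff 0f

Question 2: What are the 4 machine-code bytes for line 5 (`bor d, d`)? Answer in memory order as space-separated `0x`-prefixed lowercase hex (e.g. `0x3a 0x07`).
0x00 0x00 0xd8 0xb6

5. bor fields op=0x5b:7|rd=3:3|rs=3:3|pad=0:19 → word b6d80000h → 00 00 d8 b6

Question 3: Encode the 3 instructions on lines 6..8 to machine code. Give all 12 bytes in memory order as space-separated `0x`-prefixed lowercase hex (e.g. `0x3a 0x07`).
L6: sbi op=0x1d:7|rd=7:3|imm=1316149:22 ⇒ 0x3bd41535 ⇒ little 35 15 d4 3b
L7: shl op=0x0:7|rd=0:3|rs=4:3|pad=0:19 ⇒ 0x00200000 ⇒ little 00 00 20 00
L8: bra op=0x7:7|imm=0:25 ⇒ 0x0e000000 ⇒ little 00 00 00 0e

0x35 0x15 0xd4 0x3b 0x00 0x00 0x20 0x00 0x00 0x00 0x00 0x0e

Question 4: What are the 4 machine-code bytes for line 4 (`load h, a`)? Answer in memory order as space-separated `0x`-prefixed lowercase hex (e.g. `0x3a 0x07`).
L4: load op=0x26:7|rd=5:3|rs=0:3|pad=0:19 ⇒ 0x4d400000 ⇒ little 00 00 40 4d

0x00 0x00 0x40 0x4d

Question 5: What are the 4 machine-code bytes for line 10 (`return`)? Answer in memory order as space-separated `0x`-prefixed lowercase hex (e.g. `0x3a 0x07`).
10. return fields op=0x5c:7|pad=0:25 → word b8000000h → 00 00 00 b8

0x00 0x00 0x00 0xb8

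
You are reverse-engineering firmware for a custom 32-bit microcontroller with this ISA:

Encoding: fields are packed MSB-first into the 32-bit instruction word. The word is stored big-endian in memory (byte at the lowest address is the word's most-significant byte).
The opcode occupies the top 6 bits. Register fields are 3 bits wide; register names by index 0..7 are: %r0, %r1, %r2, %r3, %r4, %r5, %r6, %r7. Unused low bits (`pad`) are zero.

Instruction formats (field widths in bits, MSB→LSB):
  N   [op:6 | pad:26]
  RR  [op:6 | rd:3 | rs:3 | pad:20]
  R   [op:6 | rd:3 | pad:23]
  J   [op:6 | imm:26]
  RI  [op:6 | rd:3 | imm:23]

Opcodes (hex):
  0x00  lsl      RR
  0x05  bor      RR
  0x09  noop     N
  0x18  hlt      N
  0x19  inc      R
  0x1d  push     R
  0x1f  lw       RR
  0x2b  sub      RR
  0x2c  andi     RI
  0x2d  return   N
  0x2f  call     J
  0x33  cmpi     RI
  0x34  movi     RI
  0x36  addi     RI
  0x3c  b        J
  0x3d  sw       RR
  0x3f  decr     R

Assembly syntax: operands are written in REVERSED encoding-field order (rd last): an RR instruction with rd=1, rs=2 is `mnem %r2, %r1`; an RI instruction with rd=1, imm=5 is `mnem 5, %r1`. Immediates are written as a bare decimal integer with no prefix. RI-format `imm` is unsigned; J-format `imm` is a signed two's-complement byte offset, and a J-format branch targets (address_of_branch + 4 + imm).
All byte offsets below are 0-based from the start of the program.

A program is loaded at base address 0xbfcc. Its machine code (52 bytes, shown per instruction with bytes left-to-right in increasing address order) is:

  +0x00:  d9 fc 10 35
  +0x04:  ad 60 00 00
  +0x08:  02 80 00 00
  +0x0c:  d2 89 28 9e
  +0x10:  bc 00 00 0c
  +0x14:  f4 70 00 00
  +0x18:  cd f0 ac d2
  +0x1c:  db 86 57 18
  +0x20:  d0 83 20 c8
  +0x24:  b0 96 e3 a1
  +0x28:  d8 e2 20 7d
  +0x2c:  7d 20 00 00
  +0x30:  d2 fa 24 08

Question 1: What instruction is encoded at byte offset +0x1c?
off 0x1c: read db 86 57 18 as big → 0xdb865718
  op=0xdb865718>>26=0x36 ⇒ addi (RI)
  rd: (w>>23)&0x7=0x7 → %r7
  imm: (w>>0)&0x7fffff=0x65718 → 415512

addi 415512, %r7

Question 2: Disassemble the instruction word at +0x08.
@+08  big-endian(02 80 00 00) = 0x02800000
  top 6b → 0x0 → lsl [RR]
  [25:23] rd=5 = %r5
  [22:20] rs=0 = %r0

lsl %r0, %r5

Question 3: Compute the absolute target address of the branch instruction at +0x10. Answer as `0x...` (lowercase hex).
[10] bc 00 00 0c → 0xbc00000c
  top 6b → 0x2f → call [J]
  imm@[25:0]=0xc ⇒ 12
  target = base 0xbfcc + off 0x10 + 4 + imm 12 = 0xbfec

0xbfec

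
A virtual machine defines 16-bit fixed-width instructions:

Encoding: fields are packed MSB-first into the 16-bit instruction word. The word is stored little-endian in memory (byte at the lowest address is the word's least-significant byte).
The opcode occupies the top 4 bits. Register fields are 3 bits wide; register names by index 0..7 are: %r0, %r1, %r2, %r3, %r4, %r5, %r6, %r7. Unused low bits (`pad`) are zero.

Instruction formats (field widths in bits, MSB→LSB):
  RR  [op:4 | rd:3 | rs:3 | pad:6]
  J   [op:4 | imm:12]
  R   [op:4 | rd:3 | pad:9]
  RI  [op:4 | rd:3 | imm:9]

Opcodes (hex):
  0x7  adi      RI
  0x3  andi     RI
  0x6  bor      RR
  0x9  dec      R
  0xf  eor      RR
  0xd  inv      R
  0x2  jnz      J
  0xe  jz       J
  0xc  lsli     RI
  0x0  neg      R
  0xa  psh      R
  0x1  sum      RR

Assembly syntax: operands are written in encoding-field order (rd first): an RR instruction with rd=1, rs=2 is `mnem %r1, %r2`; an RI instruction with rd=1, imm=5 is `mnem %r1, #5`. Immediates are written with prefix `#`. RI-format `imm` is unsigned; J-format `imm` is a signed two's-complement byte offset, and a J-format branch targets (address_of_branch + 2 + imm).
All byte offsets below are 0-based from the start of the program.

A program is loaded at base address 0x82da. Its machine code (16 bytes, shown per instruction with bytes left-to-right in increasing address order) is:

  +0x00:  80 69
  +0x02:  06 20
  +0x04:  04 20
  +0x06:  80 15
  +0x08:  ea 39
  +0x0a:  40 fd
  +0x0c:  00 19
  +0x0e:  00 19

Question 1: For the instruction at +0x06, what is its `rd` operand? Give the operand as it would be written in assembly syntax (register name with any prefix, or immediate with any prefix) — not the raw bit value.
[06] 80 15 → 0x1580
  op=0x1580>>12=0x1 ⇒ sum (RR)
  rd: (w>>9)&0x7=0x2 → %r2
  rs: (w>>6)&0x7=0x6 → %r6

%r2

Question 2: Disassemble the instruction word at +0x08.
@+08  little-endian(ea 39) = 0x39ea
  opcode bits[15:12]=0x3: andi/RI
  rd: (w>>9)&0x7=0x4 → %r4
  imm: (w>>0)&0x1ff=0x1ea → #490

andi %r4, #490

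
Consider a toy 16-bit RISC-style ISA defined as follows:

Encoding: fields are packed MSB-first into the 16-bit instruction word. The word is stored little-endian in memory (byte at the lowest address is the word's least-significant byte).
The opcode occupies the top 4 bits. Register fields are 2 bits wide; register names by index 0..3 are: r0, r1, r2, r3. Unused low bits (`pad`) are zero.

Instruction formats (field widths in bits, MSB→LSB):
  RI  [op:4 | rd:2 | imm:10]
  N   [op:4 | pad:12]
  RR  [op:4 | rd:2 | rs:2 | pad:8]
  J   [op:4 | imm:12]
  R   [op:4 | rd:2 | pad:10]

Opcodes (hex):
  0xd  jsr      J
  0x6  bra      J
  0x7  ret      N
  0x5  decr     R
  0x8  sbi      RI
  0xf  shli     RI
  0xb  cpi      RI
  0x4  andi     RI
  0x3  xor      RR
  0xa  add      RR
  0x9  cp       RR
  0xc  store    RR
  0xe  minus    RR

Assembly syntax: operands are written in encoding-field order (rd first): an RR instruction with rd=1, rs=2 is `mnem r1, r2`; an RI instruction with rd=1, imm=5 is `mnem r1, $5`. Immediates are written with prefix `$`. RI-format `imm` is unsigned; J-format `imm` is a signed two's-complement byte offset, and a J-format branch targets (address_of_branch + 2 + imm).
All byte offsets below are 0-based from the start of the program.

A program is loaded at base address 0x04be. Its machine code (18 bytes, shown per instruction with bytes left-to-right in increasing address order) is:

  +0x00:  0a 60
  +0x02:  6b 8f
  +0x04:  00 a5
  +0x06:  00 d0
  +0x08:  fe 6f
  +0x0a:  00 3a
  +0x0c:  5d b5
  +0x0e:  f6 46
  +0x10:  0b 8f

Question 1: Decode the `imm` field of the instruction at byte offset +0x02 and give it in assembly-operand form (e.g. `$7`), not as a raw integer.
$875

off 0x02: read 6b 8f as little → 0x8f6b
  op=0x8f6b>>12=0x8 ⇒ sbi (RI)
  [11:10] rd=3 = r3
  [9:0] imm=875 = $875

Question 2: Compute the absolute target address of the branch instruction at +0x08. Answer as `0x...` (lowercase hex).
+0x08: fe 6f ⇒ word 0x6ffe (little)
  op=0x6ffe>>12=0x6 ⇒ bra (J)
  imm@[11:0]=0xffe (s12→-2) ⇒ $-2
  target = base 0x04be + off 0x08 + 2 + imm -2 = 0x04c6

0x04c6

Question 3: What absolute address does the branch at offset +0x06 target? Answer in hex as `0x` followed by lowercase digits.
off 0x06: read 00 d0 as little → 0xd000
  opcode bits[15:12]=0xd: jsr/J
  [11:0] imm=0 = $0
  target = base 0x04be + off 0x06 + 2 + imm 0 = 0x04c6

0x04c6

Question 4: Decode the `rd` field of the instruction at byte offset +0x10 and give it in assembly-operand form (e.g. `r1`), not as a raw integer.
r3

@+10  little-endian(0b 8f) = 0x8f0b
  op=0x8f0b>>12=0x8 ⇒ sbi (RI)
  rd@[11:10]=0x3 ⇒ r3
  imm@[9:0]=0x30b ⇒ $779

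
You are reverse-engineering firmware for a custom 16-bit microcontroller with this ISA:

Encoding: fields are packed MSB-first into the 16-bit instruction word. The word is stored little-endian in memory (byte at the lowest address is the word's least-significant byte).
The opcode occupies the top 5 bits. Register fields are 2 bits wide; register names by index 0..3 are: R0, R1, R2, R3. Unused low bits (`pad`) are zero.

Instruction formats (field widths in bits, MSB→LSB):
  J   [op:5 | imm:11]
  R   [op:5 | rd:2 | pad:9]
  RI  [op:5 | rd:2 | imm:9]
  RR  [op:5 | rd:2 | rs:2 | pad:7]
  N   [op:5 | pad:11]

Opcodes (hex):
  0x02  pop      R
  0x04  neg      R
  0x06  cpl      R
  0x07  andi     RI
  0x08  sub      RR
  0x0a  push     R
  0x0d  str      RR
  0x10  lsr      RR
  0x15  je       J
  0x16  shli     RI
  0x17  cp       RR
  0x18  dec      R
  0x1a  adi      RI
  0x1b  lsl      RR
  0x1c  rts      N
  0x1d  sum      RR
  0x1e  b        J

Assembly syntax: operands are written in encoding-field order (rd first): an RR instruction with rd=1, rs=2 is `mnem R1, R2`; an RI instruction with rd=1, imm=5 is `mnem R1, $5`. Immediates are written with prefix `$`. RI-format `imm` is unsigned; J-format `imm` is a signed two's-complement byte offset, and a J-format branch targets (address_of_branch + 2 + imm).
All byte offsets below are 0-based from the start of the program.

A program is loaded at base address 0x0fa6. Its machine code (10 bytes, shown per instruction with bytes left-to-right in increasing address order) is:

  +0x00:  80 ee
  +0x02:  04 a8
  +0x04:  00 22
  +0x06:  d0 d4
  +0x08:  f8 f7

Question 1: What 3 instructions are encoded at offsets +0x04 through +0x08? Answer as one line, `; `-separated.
neg R1; adi R2, $208; b $-8

off 0x04: read 00 22 as little → 0x2200
  top 5b → 0x4 → neg [R]
  [10:9] rd=1 = R1
off 0x06: read d0 d4 as little → 0xd4d0
  top 5b → 0x1a → adi [RI]
  [10:9] rd=2 = R2
  [8:0] imm=208 = $208
off 0x08: read f8 f7 as little → 0xf7f8
  top 5b → 0x1e → b [J]
  [10:0] imm=2040 (s11→-8) = $-8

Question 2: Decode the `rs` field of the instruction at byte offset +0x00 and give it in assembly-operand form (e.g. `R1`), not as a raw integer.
[00] 80 ee → 0xee80
  opcode bits[15:11]=0x1d: sum/RR
  [10:9] rd=3 = R3
  [8:7] rs=1 = R1

R1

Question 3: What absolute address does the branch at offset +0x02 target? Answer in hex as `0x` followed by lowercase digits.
0x0fae

off 0x02: read 04 a8 as little → 0xa804
  op=0xa804>>11=0x15 ⇒ je (J)
  imm: (w>>0)&0x7ff=0x4 → $4
  target = base 0x0fa6 + off 0x02 + 2 + imm 4 = 0x0fae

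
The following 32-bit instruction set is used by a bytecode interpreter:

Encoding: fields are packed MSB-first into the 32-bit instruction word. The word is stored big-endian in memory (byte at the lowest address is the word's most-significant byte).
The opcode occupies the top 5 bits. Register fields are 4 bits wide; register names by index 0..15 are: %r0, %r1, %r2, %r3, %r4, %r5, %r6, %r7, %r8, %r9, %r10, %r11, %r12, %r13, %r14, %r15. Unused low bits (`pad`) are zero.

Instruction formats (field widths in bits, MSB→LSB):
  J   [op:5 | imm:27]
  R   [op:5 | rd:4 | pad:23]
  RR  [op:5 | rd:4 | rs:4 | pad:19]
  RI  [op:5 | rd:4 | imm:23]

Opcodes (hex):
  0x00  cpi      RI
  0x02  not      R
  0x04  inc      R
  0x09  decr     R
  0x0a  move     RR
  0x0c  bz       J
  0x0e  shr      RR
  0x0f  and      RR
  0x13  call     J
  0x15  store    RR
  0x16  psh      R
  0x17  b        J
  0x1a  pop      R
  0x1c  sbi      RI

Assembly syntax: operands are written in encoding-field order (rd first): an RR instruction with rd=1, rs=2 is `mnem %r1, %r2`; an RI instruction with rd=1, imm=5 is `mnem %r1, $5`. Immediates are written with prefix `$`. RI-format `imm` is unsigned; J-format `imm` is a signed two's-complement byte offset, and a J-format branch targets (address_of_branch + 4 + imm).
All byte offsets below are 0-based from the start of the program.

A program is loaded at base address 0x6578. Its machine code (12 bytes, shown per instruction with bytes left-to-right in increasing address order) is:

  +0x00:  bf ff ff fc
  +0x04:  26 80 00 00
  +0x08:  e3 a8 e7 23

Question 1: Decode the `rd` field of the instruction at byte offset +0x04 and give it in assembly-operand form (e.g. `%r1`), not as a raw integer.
+0x04: 26 80 00 00 ⇒ word 0x26800000 (big)
  opcode bits[31:27]=0x4: inc/R
  rd@[26:23]=0xd ⇒ %r13

%r13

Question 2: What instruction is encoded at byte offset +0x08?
@+08  big-endian(e3 a8 e7 23) = 0xe3a8e723
  opcode bits[31:27]=0x1c: sbi/RI
  [26:23] rd=7 = %r7
  [22:0] imm=2680611 = $2680611

sbi %r7, $2680611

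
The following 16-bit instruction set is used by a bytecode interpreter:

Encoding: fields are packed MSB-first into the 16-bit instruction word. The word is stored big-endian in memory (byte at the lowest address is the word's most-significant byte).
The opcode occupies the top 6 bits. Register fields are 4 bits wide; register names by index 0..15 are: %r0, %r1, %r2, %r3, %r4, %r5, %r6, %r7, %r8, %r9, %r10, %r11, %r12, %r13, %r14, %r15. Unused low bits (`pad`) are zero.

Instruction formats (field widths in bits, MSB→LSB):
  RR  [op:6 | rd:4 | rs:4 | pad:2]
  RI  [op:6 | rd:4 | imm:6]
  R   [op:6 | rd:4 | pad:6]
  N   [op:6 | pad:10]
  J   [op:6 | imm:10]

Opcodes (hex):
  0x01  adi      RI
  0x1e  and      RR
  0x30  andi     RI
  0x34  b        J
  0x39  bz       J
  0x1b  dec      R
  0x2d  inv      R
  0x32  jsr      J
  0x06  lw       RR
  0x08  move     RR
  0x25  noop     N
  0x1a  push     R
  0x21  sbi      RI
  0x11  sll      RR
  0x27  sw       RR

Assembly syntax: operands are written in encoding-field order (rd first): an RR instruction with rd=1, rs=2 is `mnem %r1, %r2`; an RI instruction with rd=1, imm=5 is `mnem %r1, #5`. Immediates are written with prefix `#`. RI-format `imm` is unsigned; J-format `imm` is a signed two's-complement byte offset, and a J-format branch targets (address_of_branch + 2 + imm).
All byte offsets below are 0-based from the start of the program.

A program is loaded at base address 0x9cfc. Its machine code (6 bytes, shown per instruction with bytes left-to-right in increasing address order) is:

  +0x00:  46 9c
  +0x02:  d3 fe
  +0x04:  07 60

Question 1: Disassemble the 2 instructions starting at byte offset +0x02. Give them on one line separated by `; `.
+0x02: d3 fe ⇒ word 0xd3fe (big)
  top 6b → 0x34 → b [J]
  imm@[9:0]=0x3fe (s10→-2) ⇒ #-2
+0x04: 07 60 ⇒ word 0x0760 (big)
  top 6b → 0x1 → adi [RI]
  rd@[9:6]=0xd ⇒ %r13
  imm@[5:0]=0x20 ⇒ #32

b #-2; adi %r13, #32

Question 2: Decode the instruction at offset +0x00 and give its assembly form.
sll %r10, %r7

+0x00: 46 9c ⇒ word 0x469c (big)
  opcode bits[15:10]=0x11: sll/RR
  rd: (w>>6)&0xf=0xa → %r10
  rs: (w>>2)&0xf=0x7 → %r7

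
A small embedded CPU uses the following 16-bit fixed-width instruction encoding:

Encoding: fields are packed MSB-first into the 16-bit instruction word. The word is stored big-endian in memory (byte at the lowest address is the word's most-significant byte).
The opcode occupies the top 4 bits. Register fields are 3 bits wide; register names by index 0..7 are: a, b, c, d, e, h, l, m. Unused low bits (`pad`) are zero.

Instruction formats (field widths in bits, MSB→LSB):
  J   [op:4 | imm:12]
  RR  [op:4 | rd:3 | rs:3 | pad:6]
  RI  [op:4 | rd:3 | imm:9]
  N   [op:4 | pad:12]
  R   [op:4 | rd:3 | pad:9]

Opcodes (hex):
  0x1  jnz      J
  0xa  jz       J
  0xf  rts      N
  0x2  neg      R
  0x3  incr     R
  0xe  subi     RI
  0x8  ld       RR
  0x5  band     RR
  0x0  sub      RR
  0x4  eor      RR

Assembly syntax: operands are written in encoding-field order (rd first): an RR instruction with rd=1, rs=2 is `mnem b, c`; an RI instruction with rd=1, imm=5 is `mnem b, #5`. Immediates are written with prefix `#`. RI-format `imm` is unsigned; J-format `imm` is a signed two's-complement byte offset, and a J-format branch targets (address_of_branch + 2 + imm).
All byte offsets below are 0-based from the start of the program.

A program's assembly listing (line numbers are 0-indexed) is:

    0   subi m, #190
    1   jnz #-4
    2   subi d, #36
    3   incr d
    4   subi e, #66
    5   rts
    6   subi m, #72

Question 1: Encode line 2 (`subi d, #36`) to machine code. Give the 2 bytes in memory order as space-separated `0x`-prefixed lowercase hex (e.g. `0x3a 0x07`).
0xe6 0x24

L2: subi op=0xe:4|rd=3:3|imm=36:9 ⇒ 0xe624 ⇒ big e6 24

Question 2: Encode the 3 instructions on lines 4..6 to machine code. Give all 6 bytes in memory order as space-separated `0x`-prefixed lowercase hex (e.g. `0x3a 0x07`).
0xe8 0x42 0xf0 0x00 0xee 0x48

line 4 (subi): pack op=0xe:4|rd=4:3|imm=66:9 = 0xe842; big→ e8 42
line 5 (rts): pack op=0xf:4|pad=0:12 = 0xf000; big→ f0 00
line 6 (subi): pack op=0xe:4|rd=7:3|imm=72:9 = 0xee48; big→ ee 48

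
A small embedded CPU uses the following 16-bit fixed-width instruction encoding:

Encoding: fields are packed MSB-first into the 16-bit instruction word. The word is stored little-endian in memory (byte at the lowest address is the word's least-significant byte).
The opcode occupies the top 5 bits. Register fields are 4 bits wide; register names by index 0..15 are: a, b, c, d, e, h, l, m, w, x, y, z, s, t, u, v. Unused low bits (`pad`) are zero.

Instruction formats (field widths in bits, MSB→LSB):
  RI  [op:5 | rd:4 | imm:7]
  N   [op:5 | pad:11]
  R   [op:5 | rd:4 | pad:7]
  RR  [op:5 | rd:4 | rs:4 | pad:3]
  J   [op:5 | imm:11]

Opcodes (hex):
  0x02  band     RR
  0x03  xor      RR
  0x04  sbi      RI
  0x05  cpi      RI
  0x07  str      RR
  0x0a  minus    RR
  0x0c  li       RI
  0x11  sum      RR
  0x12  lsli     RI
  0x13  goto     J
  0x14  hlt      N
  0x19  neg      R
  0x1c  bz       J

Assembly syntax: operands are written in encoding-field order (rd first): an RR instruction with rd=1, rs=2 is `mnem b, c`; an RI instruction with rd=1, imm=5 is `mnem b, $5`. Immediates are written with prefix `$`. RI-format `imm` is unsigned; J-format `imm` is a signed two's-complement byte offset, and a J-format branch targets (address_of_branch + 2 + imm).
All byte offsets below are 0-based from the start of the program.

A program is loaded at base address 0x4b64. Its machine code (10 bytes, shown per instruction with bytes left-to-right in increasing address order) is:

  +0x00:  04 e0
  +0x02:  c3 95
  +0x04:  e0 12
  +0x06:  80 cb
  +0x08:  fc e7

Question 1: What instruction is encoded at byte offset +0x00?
bz $4

[00] 04 e0 → 0xe004
  op=0xe004>>11=0x1c ⇒ bz (J)
  imm@[10:0]=0x4 ⇒ $4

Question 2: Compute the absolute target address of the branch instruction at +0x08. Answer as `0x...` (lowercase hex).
+0x08: fc e7 ⇒ word 0xe7fc (little)
  top 5b → 0x1c → bz [J]
  imm@[10:0]=0x7fc (s11→-4) ⇒ $-4
  target = base 0x4b64 + off 0x08 + 2 + imm -4 = 0x4b6a

0x4b6a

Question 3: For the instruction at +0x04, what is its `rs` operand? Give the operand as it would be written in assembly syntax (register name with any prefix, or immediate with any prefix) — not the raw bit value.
off 0x04: read e0 12 as little → 0x12e0
  opcode bits[15:11]=0x2: band/RR
  rd: (w>>7)&0xf=0x5 → h
  rs: (w>>3)&0xf=0xc → s

s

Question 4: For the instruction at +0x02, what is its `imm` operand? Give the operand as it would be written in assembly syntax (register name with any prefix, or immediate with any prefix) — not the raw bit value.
+0x02: c3 95 ⇒ word 0x95c3 (little)
  opcode bits[15:11]=0x12: lsli/RI
  rd@[10:7]=0xb ⇒ z
  imm@[6:0]=0x43 ⇒ $67

$67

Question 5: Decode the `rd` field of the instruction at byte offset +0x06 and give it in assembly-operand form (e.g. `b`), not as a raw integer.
m

[06] 80 cb → 0xcb80
  top 5b → 0x19 → neg [R]
  rd@[10:7]=0x7 ⇒ m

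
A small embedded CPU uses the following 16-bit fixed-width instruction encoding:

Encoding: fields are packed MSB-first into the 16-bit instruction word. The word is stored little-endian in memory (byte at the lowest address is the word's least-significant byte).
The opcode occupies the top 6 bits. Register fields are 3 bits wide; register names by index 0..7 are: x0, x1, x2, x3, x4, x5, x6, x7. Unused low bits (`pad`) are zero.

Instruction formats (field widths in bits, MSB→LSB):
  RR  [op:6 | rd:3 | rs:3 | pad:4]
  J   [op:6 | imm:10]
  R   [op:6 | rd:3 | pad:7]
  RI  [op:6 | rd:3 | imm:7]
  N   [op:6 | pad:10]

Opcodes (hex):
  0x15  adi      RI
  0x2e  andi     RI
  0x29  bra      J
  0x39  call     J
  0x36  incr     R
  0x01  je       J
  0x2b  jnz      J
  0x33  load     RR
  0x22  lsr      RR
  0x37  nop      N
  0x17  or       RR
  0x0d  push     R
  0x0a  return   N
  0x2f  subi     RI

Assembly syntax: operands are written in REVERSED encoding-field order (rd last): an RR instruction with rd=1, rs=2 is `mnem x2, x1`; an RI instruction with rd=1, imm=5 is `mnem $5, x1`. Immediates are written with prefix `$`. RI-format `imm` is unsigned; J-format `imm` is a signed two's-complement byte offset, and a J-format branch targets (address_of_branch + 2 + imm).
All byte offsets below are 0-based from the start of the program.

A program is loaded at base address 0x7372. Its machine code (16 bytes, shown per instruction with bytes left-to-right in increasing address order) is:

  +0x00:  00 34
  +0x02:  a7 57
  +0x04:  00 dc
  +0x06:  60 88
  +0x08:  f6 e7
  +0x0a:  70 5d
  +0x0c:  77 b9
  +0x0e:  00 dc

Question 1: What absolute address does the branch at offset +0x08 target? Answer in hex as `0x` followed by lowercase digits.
0x7372

@+08  little-endian(f6 e7) = 0xe7f6
  opcode bits[15:10]=0x39: call/J
  imm@[9:0]=0x3f6 (s10→-10) ⇒ $-10
  target = base 0x7372 + off 0x08 + 2 + imm -10 = 0x7372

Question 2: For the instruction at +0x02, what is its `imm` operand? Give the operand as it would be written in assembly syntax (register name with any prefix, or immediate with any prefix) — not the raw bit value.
+0x02: a7 57 ⇒ word 0x57a7 (little)
  opcode bits[15:10]=0x15: adi/RI
  rd: (w>>7)&0x7=0x7 → x7
  imm: (w>>0)&0x7f=0x27 → $39

$39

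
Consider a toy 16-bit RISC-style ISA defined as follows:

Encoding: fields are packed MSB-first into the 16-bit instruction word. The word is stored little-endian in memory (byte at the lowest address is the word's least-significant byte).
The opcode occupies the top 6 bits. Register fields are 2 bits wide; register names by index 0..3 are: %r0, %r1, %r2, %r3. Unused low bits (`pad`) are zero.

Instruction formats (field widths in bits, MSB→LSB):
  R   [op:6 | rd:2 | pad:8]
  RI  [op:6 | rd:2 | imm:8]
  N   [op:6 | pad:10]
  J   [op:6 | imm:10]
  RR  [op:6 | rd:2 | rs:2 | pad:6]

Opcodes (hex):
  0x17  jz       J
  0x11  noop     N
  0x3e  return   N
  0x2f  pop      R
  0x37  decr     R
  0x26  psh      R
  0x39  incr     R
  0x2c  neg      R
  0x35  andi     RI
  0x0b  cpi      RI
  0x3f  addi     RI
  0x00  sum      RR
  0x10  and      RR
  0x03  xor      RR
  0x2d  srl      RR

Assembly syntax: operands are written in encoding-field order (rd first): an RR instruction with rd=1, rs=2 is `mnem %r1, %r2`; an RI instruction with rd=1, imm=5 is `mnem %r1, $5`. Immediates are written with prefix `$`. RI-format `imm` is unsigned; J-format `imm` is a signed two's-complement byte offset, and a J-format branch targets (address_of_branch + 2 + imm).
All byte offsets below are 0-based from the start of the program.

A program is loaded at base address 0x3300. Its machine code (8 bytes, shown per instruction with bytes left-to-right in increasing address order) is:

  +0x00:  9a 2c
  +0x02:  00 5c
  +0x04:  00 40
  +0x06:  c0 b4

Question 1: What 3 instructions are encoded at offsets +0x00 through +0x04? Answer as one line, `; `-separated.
cpi %r0, $154; jz $0; and %r0, %r0

[00] 9a 2c → 0x2c9a
  top 6b → 0xb → cpi [RI]
  rd: (w>>8)&0x3=0x0 → %r0
  imm: (w>>0)&0xff=0x9a → $154
[02] 00 5c → 0x5c00
  top 6b → 0x17 → jz [J]
  imm: (w>>0)&0x3ff=0x0 → $0
[04] 00 40 → 0x4000
  top 6b → 0x10 → and [RR]
  rd: (w>>8)&0x3=0x0 → %r0
  rs: (w>>6)&0x3=0x0 → %r0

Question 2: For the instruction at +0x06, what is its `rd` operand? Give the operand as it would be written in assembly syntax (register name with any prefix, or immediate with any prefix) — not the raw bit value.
[06] c0 b4 → 0xb4c0
  op=0xb4c0>>10=0x2d ⇒ srl (RR)
  rd: (w>>8)&0x3=0x0 → %r0
  rs: (w>>6)&0x3=0x3 → %r3

%r0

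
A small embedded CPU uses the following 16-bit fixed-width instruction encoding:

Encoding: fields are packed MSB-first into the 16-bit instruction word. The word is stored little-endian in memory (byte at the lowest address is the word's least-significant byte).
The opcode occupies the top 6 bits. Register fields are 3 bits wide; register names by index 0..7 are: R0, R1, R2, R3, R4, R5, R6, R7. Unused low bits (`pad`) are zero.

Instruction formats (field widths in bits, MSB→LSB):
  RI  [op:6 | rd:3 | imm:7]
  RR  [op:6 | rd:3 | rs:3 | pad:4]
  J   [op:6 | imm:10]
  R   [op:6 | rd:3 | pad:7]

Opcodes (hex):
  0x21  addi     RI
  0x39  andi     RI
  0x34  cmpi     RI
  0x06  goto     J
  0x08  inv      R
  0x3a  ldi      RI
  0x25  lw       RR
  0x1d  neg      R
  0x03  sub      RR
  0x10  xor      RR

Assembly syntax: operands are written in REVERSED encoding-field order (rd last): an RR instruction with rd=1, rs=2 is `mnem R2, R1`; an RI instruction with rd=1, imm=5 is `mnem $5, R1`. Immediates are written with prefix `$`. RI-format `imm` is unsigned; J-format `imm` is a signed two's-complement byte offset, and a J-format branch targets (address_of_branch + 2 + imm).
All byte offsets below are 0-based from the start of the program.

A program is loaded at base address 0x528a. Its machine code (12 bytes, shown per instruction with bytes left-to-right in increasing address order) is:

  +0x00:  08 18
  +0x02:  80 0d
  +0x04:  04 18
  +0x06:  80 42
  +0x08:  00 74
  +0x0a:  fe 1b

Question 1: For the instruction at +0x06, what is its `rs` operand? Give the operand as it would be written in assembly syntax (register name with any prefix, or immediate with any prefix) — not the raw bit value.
R0

@+06  little-endian(80 42) = 0x4280
  op=0x4280>>10=0x10 ⇒ xor (RR)
  rd: (w>>7)&0x7=0x5 → R5
  rs: (w>>4)&0x7=0x0 → R0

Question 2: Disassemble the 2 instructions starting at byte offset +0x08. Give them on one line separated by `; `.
+0x08: 00 74 ⇒ word 0x7400 (little)
  top 6b → 0x1d → neg [R]
  [9:7] rd=0 = R0
+0x0a: fe 1b ⇒ word 0x1bfe (little)
  top 6b → 0x6 → goto [J]
  [9:0] imm=1022 (s10→-2) = $-2

neg R0; goto $-2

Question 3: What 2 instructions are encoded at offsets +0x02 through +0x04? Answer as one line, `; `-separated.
sub R0, R3; goto $4

off 0x02: read 80 0d as little → 0x0d80
  top 6b → 0x3 → sub [RR]
  rd: (w>>7)&0x7=0x3 → R3
  rs: (w>>4)&0x7=0x0 → R0
off 0x04: read 04 18 as little → 0x1804
  top 6b → 0x6 → goto [J]
  imm: (w>>0)&0x3ff=0x4 → $4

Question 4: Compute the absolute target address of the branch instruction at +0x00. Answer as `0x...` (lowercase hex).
0x5294

@+00  little-endian(08 18) = 0x1808
  opcode bits[15:10]=0x6: goto/J
  imm@[9:0]=0x8 ⇒ $8
  target = base 0x528a + off 0x00 + 2 + imm 8 = 0x5294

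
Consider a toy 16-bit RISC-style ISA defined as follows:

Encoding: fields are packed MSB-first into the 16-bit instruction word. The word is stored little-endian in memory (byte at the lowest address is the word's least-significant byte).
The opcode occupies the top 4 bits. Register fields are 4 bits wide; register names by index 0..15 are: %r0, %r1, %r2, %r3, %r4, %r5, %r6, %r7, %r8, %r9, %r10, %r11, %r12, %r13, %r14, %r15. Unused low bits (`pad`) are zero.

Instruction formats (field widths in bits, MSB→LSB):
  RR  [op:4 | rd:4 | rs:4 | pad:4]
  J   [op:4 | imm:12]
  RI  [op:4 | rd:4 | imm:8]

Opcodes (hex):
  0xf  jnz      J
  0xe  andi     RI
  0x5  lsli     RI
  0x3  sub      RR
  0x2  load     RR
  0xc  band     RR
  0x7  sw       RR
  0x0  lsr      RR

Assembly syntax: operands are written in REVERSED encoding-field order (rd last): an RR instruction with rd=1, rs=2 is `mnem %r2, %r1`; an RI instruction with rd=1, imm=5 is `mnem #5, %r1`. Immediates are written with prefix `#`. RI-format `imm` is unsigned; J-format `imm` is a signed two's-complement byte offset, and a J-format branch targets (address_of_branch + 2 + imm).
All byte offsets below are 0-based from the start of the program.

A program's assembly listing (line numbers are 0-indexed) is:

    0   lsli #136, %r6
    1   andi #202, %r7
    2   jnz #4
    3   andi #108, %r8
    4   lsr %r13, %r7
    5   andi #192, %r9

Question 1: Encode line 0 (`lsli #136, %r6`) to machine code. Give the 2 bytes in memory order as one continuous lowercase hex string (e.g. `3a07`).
line 0 (lsli): pack op=0x5:4|rd=6:4|imm=136:8 = 0x5688; little→ 88 56

8856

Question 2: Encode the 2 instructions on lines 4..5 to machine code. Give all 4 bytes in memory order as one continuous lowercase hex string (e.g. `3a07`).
line 4 (lsr): pack op=0x0:4|rd=7:4|rs=13:4|pad=0:4 = 0x07d0; little→ d0 07
line 5 (andi): pack op=0xe:4|rd=9:4|imm=192:8 = 0xe9c0; little→ c0 e9

d007c0e9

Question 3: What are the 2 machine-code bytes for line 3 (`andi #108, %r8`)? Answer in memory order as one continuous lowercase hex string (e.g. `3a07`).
6ce8

L3: andi op=0xe:4|rd=8:4|imm=108:8 ⇒ 0xe86c ⇒ little 6c e8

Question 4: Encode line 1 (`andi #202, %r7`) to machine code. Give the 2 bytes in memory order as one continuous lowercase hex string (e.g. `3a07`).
line 1 (andi): pack op=0xe:4|rd=7:4|imm=202:8 = 0xe7ca; little→ ca e7

cae7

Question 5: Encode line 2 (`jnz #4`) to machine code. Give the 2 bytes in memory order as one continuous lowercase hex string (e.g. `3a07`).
04f0

2. jnz fields op=0xf:4|imm=4:12 → word f004h → 04 f0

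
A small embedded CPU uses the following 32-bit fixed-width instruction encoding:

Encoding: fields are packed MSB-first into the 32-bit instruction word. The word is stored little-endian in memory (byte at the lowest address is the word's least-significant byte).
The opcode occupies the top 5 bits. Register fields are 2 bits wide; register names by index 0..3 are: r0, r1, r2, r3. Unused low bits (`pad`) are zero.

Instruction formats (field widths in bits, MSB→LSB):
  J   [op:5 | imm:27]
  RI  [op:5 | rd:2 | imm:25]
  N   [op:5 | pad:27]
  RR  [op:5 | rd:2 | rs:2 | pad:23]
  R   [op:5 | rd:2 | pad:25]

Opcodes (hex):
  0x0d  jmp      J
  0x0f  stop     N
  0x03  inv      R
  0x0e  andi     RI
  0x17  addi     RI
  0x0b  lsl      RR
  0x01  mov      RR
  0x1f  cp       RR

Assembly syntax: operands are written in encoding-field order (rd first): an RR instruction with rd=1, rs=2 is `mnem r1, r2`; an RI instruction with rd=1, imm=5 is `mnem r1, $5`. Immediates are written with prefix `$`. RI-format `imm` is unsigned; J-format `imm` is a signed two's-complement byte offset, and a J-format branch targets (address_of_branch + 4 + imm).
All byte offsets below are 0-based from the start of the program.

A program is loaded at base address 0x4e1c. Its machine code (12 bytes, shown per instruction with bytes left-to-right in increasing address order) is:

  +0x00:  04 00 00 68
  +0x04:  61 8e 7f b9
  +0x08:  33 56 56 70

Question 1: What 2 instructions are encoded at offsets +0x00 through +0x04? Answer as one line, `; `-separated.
jmp $4; addi r0, $25136737

off 0x00: read 04 00 00 68 as little → 0x68000004
  op=0x68000004>>27=0xd ⇒ jmp (J)
  imm: (w>>0)&0x7ffffff=0x4 → $4
off 0x04: read 61 8e 7f b9 as little → 0xb97f8e61
  op=0xb97f8e61>>27=0x17 ⇒ addi (RI)
  rd: (w>>25)&0x3=0x0 → r0
  imm: (w>>0)&0x1ffffff=0x17f8e61 → $25136737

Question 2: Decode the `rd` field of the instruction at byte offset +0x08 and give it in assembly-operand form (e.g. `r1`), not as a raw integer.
@+08  little-endian(33 56 56 70) = 0x70565633
  top 5b → 0xe → andi [RI]
  rd: (w>>25)&0x3=0x0 → r0
  imm: (w>>0)&0x1ffffff=0x565633 → $5658163

r0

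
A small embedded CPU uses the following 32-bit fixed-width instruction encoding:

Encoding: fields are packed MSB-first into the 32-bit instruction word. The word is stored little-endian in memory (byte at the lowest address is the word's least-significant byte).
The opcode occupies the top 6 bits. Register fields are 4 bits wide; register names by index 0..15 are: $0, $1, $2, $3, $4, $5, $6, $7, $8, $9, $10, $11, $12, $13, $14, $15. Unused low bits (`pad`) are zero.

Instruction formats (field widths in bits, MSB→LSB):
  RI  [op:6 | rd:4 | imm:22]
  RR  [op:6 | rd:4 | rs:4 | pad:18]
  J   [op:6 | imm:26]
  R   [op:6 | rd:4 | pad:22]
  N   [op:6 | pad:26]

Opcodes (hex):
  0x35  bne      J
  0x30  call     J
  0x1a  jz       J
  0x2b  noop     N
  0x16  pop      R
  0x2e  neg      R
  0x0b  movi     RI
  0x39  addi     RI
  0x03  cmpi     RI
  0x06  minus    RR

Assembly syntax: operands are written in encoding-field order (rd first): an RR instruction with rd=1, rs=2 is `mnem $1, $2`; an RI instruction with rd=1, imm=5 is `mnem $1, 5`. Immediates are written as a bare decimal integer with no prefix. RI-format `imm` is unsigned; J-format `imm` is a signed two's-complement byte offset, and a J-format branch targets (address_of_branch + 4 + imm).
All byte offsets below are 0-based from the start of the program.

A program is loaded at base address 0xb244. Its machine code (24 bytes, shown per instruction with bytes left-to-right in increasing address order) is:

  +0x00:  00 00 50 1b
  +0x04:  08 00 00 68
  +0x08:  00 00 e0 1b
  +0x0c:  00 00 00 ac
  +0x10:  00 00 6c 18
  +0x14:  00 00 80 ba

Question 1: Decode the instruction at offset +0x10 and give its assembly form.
+0x10: 00 00 6c 18 ⇒ word 0x186c0000 (little)
  op=0x186c0000>>26=0x6 ⇒ minus (RR)
  rd@[25:22]=0x1 ⇒ $1
  rs@[21:18]=0xb ⇒ $11

minus $1, $11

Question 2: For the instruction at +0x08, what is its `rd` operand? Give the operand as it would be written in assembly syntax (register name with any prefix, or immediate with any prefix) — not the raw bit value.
$15

@+08  little-endian(00 00 e0 1b) = 0x1be00000
  opcode bits[31:26]=0x6: minus/RR
  rd: (w>>22)&0xf=0xf → $15
  rs: (w>>18)&0xf=0x8 → $8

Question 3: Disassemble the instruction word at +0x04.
@+04  little-endian(08 00 00 68) = 0x68000008
  top 6b → 0x1a → jz [J]
  imm: (w>>0)&0x3ffffff=0x8 → 8

jz 8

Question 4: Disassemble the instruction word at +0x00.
[00] 00 00 50 1b → 0x1b500000
  top 6b → 0x6 → minus [RR]
  [25:22] rd=13 = $13
  [21:18] rs=4 = $4

minus $13, $4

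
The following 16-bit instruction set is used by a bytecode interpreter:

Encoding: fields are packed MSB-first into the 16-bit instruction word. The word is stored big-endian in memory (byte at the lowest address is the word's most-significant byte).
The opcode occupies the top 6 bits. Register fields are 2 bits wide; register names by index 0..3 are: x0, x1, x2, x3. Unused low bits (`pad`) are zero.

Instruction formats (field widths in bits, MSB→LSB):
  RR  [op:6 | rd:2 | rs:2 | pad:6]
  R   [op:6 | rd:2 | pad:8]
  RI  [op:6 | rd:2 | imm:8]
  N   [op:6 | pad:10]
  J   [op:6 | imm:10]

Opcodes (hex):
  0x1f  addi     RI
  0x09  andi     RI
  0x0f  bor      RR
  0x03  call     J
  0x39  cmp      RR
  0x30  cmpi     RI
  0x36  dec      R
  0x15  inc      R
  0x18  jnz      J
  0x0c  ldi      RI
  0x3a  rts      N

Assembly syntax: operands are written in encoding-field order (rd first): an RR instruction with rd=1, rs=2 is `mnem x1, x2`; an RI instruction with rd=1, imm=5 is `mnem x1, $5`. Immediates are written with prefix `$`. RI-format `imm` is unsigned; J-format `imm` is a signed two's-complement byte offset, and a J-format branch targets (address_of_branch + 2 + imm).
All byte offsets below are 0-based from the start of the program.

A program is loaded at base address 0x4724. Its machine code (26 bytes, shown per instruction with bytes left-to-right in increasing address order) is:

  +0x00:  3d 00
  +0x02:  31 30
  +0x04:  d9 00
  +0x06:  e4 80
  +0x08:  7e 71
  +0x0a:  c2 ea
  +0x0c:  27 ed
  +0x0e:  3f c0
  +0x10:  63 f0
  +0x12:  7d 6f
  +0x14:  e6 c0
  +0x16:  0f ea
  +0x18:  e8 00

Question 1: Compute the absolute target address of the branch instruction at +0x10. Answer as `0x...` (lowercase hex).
0x4726

+0x10: 63 f0 ⇒ word 0x63f0 (big)
  top 6b → 0x18 → jnz [J]
  imm: (w>>0)&0x3ff=0x3f0 (s10→-16) → $-16
  target = base 0x4724 + off 0x10 + 2 + imm -16 = 0x4726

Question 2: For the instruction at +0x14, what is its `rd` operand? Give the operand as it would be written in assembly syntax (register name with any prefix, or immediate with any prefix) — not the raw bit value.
[14] e6 c0 → 0xe6c0
  top 6b → 0x39 → cmp [RR]
  [9:8] rd=2 = x2
  [7:6] rs=3 = x3

x2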